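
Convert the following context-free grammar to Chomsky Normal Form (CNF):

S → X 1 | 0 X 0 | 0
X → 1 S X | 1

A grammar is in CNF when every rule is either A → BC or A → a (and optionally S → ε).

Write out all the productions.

T1 → 1; T0 → 0; S → 0; X → 1; S → X T1; S → T0 X0; X0 → X T0; X → T1 X1; X1 → S X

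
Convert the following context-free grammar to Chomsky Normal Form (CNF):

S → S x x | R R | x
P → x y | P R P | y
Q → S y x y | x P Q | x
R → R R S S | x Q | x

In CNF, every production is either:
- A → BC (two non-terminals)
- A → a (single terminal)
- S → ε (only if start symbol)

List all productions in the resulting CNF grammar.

TX → x; S → x; TY → y; P → y; Q → x; R → x; S → S X0; X0 → TX TX; S → R R; P → TX TY; P → P X1; X1 → R P; Q → S X2; X2 → TY X3; X3 → TX TY; Q → TX X4; X4 → P Q; R → R X5; X5 → R X6; X6 → S S; R → TX Q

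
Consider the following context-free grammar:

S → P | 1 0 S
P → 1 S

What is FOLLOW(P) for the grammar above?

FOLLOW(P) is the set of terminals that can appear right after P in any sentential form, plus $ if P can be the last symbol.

We compute FOLLOW(P) using the standard algorithm.
FOLLOW(S) starts with {$}.
FIRST(P) = {1}
FIRST(S) = {1}
FOLLOW(P) = {$}
FOLLOW(S) = {$}
Therefore, FOLLOW(P) = {$}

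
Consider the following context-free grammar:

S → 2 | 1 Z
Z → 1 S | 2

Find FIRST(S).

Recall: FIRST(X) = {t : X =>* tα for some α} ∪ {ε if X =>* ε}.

We compute FIRST(S) using the standard algorithm.
FIRST(S) = {1, 2}
FIRST(Z) = {1, 2}
Therefore, FIRST(S) = {1, 2}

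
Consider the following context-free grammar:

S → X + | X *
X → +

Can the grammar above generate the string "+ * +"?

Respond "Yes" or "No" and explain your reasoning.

No - no valid derivation exists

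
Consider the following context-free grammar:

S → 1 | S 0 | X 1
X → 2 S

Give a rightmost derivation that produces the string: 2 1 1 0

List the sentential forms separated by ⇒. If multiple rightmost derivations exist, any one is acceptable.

S ⇒ S 0 ⇒ X 1 0 ⇒ 2 S 1 0 ⇒ 2 1 1 0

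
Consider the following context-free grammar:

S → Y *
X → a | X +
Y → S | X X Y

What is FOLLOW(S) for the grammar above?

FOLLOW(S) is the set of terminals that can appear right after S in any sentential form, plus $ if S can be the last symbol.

We compute FOLLOW(S) using the standard algorithm.
FOLLOW(S) starts with {$}.
FIRST(S) = {a}
FIRST(X) = {a}
FIRST(Y) = {a}
FOLLOW(S) = {$, *}
FOLLOW(X) = {+, a}
FOLLOW(Y) = {*}
Therefore, FOLLOW(S) = {$, *}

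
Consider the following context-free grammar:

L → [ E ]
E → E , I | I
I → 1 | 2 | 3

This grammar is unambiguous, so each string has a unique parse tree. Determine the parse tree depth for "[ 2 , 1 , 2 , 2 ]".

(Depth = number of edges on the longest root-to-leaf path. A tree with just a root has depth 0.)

6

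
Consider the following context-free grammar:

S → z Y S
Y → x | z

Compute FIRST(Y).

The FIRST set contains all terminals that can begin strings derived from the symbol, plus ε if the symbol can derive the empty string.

We compute FIRST(Y) using the standard algorithm.
FIRST(S) = {z}
FIRST(Y) = {x, z}
Therefore, FIRST(Y) = {x, z}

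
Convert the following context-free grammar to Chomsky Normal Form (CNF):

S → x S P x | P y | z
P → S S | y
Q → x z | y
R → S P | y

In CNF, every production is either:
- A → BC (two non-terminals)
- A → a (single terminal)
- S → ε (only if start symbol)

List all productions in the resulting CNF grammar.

TX → x; TY → y; S → z; P → y; TZ → z; Q → y; R → y; S → TX X0; X0 → S X1; X1 → P TX; S → P TY; P → S S; Q → TX TZ; R → S P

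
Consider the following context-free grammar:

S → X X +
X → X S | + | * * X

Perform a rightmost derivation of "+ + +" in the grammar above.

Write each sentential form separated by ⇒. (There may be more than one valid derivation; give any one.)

S ⇒ X X + ⇒ X + + ⇒ + + +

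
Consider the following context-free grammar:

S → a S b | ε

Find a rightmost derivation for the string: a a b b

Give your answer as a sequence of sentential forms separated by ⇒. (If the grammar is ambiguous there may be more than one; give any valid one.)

S ⇒ a S b ⇒ a a S b b ⇒ a a b b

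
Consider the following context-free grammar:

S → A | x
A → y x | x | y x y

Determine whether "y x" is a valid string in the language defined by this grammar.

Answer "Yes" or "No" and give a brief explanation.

Yes - a valid derivation exists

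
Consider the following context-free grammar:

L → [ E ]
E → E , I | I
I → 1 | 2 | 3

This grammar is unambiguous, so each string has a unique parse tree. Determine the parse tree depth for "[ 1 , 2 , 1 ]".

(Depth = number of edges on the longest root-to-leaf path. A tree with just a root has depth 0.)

5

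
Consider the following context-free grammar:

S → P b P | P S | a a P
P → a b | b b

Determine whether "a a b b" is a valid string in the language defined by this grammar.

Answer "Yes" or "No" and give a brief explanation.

Yes - a valid derivation exists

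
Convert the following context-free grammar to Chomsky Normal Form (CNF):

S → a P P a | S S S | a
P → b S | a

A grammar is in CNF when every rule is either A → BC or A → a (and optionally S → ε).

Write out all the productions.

TA → a; S → a; TB → b; P → a; S → TA X0; X0 → P X1; X1 → P TA; S → S X2; X2 → S S; P → TB S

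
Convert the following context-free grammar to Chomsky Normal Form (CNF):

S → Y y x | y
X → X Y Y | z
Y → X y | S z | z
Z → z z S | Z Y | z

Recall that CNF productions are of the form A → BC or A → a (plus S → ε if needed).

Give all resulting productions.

TY → y; TX → x; S → y; X → z; TZ → z; Y → z; Z → z; S → Y X0; X0 → TY TX; X → X X1; X1 → Y Y; Y → X TY; Y → S TZ; Z → TZ X2; X2 → TZ S; Z → Z Y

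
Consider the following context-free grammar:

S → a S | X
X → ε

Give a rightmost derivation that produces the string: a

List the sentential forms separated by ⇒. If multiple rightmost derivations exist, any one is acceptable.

S ⇒ a S ⇒ a X ⇒ a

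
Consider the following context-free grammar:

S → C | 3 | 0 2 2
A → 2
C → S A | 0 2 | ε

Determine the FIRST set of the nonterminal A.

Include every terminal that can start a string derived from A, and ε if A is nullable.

We compute FIRST(A) using the standard algorithm.
FIRST(A) = {2}
FIRST(C) = {0, 2, 3, ε}
FIRST(S) = {0, 2, 3, ε}
Therefore, FIRST(A) = {2}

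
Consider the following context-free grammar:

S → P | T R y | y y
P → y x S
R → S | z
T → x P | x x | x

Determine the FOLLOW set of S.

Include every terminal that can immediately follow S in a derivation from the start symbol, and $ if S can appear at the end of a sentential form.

We compute FOLLOW(S) using the standard algorithm.
FOLLOW(S) starts with {$}.
FIRST(P) = {y}
FIRST(R) = {x, y, z}
FIRST(S) = {x, y}
FIRST(T) = {x}
FOLLOW(P) = {$, x, y, z}
FOLLOW(R) = {y}
FOLLOW(S) = {$, x, y, z}
FOLLOW(T) = {x, y, z}
Therefore, FOLLOW(S) = {$, x, y, z}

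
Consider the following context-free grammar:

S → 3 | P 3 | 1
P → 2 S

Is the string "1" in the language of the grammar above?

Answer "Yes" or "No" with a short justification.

Yes - a valid derivation exists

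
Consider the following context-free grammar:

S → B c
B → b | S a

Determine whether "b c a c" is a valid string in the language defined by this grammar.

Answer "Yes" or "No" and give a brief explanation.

Yes - a valid derivation exists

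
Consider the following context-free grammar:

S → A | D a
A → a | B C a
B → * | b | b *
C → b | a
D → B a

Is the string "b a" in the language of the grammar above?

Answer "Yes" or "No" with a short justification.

No - no valid derivation exists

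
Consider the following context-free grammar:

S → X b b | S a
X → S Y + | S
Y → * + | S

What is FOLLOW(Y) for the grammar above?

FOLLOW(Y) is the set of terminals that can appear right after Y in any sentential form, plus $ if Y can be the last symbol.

We compute FOLLOW(Y) using the standard algorithm.
FOLLOW(S) starts with {$}.
FIRST(S) = {}
FIRST(X) = {}
FIRST(Y) = {*}
FOLLOW(S) = {$, *, +, a, b}
FOLLOW(X) = {b}
FOLLOW(Y) = {+}
Therefore, FOLLOW(Y) = {+}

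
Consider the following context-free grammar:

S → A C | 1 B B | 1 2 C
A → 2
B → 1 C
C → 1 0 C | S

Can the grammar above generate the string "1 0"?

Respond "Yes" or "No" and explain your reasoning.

No - no valid derivation exists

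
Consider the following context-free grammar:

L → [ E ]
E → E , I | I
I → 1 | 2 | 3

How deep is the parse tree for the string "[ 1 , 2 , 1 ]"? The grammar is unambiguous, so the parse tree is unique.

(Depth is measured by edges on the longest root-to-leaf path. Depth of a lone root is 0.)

5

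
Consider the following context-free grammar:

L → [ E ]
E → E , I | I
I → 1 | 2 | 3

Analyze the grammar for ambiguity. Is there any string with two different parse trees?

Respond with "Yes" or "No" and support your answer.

No - the grammar is unambiguous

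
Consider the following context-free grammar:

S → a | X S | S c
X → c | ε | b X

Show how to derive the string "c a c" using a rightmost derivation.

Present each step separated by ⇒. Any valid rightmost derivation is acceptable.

S ⇒ X S ⇒ X S c ⇒ X a c ⇒ c a c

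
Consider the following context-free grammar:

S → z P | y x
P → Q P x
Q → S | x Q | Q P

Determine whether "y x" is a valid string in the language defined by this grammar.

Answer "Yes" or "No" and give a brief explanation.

Yes - a valid derivation exists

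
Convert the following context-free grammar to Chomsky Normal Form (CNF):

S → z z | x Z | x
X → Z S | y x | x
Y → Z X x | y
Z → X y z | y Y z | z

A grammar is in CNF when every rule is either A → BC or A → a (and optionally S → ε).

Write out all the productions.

TZ → z; TX → x; S → x; TY → y; X → x; Y → y; Z → z; S → TZ TZ; S → TX Z; X → Z S; X → TY TX; Y → Z X0; X0 → X TX; Z → X X1; X1 → TY TZ; Z → TY X2; X2 → Y TZ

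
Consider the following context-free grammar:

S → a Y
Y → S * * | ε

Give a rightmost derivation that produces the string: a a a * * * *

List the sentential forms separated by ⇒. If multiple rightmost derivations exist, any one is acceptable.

S ⇒ a Y ⇒ a S * * ⇒ a a Y * * ⇒ a a S * * * * ⇒ a a a Y * * * * ⇒ a a a * * * *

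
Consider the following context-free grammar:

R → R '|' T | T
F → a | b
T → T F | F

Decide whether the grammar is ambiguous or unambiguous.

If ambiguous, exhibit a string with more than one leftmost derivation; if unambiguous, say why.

Unambiguous - every string in the language has a unique leftmost derivation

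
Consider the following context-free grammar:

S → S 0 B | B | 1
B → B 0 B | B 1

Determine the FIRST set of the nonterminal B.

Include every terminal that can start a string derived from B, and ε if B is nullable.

We compute FIRST(B) using the standard algorithm.
FIRST(B) = {}
FIRST(S) = {1}
Therefore, FIRST(B) = {}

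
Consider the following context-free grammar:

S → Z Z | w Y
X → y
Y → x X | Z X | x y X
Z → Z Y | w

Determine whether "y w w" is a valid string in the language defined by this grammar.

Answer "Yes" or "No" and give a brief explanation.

No - no valid derivation exists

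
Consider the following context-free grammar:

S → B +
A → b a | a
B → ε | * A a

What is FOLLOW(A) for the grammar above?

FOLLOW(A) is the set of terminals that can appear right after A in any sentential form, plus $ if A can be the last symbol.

We compute FOLLOW(A) using the standard algorithm.
FOLLOW(S) starts with {$}.
FIRST(A) = {a, b}
FIRST(B) = {*, ε}
FIRST(S) = {*, +}
FOLLOW(A) = {a}
FOLLOW(B) = {+}
FOLLOW(S) = {$}
Therefore, FOLLOW(A) = {a}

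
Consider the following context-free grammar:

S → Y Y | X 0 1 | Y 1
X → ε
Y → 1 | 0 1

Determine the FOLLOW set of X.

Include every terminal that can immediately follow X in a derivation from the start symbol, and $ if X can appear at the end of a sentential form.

We compute FOLLOW(X) using the standard algorithm.
FOLLOW(S) starts with {$}.
FIRST(S) = {0, 1}
FIRST(X) = {ε}
FIRST(Y) = {0, 1}
FOLLOW(S) = {$}
FOLLOW(X) = {0}
FOLLOW(Y) = {$, 0, 1}
Therefore, FOLLOW(X) = {0}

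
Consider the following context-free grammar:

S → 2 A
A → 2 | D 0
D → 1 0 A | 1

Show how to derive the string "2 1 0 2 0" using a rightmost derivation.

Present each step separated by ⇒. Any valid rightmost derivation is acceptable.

S ⇒ 2 A ⇒ 2 D 0 ⇒ 2 1 0 A 0 ⇒ 2 1 0 2 0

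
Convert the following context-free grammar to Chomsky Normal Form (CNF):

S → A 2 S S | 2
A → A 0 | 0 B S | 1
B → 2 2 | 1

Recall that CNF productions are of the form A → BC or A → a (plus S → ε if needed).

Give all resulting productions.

T2 → 2; S → 2; T0 → 0; A → 1; B → 1; S → A X0; X0 → T2 X1; X1 → S S; A → A T0; A → T0 X2; X2 → B S; B → T2 T2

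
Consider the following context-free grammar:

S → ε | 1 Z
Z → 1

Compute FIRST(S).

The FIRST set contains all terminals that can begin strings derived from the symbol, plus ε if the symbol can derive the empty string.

We compute FIRST(S) using the standard algorithm.
FIRST(S) = {1, ε}
FIRST(Z) = {1}
Therefore, FIRST(S) = {1, ε}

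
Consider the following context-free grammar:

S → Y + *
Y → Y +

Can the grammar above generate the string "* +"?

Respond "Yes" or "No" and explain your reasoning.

No - no valid derivation exists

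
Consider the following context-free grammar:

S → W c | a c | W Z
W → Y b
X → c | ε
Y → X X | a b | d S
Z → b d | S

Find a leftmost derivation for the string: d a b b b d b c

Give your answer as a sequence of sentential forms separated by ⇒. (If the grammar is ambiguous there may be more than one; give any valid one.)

S ⇒ W c ⇒ Y b c ⇒ d S b c ⇒ d W Z b c ⇒ d Y b Z b c ⇒ d a b b Z b c ⇒ d a b b b d b c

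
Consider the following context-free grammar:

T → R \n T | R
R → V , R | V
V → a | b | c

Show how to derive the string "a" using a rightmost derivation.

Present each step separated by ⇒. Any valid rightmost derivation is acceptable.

T ⇒ R ⇒ V ⇒ a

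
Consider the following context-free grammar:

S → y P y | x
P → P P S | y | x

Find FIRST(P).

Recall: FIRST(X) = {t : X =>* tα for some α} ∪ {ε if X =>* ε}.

We compute FIRST(P) using the standard algorithm.
FIRST(P) = {x, y}
FIRST(S) = {x, y}
Therefore, FIRST(P) = {x, y}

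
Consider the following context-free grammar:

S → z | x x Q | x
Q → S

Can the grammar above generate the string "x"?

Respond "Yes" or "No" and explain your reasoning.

Yes - a valid derivation exists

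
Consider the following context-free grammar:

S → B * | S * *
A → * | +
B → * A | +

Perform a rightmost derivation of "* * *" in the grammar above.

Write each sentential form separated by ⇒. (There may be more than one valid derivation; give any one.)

S ⇒ B * ⇒ * A * ⇒ * * *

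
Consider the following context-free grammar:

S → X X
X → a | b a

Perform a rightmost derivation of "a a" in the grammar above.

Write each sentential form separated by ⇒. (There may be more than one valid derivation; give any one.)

S ⇒ X X ⇒ X a ⇒ a a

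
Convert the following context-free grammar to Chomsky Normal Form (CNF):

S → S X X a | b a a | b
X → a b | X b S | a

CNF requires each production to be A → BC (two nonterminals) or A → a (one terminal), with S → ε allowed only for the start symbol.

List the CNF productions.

TA → a; TB → b; S → b; X → a; S → S X0; X0 → X X1; X1 → X TA; S → TB X2; X2 → TA TA; X → TA TB; X → X X3; X3 → TB S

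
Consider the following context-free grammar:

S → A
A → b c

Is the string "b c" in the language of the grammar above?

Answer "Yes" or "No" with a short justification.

Yes - a valid derivation exists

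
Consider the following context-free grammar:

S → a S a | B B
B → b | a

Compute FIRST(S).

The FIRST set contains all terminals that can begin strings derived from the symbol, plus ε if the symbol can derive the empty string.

We compute FIRST(S) using the standard algorithm.
FIRST(B) = {a, b}
FIRST(S) = {a, b}
Therefore, FIRST(S) = {a, b}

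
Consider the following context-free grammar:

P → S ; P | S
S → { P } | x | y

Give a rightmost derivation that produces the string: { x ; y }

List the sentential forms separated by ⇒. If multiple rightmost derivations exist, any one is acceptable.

P ⇒ S ⇒ { P } ⇒ { S ; P } ⇒ { S ; S } ⇒ { S ; y } ⇒ { x ; y }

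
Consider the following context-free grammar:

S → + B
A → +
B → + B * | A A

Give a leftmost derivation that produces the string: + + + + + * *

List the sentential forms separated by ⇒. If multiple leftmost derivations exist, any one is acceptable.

S ⇒ + B ⇒ + + B * ⇒ + + + B * * ⇒ + + + A A * * ⇒ + + + + A * * ⇒ + + + + + * *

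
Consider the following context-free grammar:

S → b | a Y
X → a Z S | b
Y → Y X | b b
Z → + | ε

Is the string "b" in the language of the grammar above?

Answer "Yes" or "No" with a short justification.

Yes - a valid derivation exists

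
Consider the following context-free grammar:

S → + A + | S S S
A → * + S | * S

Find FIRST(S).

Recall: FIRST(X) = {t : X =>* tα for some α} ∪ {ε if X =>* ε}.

We compute FIRST(S) using the standard algorithm.
FIRST(A) = {*}
FIRST(S) = {+}
Therefore, FIRST(S) = {+}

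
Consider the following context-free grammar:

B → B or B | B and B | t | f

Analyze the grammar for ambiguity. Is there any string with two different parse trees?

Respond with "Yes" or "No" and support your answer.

Yes - the string 'f or f and f and f or t' has two distinct parse trees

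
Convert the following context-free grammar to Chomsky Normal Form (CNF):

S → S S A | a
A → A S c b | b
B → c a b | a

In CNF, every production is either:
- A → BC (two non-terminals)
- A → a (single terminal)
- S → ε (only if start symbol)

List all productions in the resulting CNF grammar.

S → a; TC → c; TB → b; A → b; TA → a; B → a; S → S X0; X0 → S A; A → A X1; X1 → S X2; X2 → TC TB; B → TC X3; X3 → TA TB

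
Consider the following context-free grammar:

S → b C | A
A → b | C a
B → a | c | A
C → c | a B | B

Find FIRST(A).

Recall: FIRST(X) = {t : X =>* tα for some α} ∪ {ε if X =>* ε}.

We compute FIRST(A) using the standard algorithm.
FIRST(A) = {a, b, c}
FIRST(B) = {a, b, c}
FIRST(C) = {a, b, c}
FIRST(S) = {a, b, c}
Therefore, FIRST(A) = {a, b, c}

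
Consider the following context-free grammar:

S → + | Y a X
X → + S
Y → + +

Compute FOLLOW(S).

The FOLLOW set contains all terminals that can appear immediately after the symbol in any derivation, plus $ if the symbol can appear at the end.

We compute FOLLOW(S) using the standard algorithm.
FOLLOW(S) starts with {$}.
FIRST(S) = {+}
FIRST(X) = {+}
FIRST(Y) = {+}
FOLLOW(S) = {$}
FOLLOW(X) = {$}
FOLLOW(Y) = {a}
Therefore, FOLLOW(S) = {$}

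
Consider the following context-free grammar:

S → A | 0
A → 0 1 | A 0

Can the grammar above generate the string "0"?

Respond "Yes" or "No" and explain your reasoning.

Yes - a valid derivation exists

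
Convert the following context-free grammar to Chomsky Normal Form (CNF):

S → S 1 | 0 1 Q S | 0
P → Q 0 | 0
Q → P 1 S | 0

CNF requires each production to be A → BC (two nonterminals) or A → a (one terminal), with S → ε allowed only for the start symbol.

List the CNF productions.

T1 → 1; T0 → 0; S → 0; P → 0; Q → 0; S → S T1; S → T0 X0; X0 → T1 X1; X1 → Q S; P → Q T0; Q → P X2; X2 → T1 S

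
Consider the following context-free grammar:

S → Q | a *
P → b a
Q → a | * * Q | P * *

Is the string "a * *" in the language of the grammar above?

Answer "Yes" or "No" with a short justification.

No - no valid derivation exists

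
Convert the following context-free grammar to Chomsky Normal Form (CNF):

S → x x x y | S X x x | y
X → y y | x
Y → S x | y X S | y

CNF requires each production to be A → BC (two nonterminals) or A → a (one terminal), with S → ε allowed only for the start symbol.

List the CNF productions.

TX → x; TY → y; S → y; X → x; Y → y; S → TX X0; X0 → TX X1; X1 → TX TY; S → S X2; X2 → X X3; X3 → TX TX; X → TY TY; Y → S TX; Y → TY X4; X4 → X S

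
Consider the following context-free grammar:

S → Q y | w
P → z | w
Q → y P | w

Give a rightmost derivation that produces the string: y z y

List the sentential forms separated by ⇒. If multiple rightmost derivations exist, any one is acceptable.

S ⇒ Q y ⇒ y P y ⇒ y z y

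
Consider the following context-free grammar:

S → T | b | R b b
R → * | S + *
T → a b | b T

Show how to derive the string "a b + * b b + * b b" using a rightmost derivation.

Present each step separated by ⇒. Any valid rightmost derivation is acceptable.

S ⇒ R b b ⇒ S + * b b ⇒ R b b + * b b ⇒ S + * b b + * b b ⇒ T + * b b + * b b ⇒ a b + * b b + * b b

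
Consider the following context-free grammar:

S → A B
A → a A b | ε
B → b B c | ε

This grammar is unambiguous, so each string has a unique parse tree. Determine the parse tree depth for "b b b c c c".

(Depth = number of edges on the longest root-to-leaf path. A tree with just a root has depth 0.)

5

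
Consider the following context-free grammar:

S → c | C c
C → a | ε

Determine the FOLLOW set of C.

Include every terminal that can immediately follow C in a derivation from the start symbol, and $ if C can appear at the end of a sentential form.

We compute FOLLOW(C) using the standard algorithm.
FOLLOW(S) starts with {$}.
FIRST(C) = {a, ε}
FIRST(S) = {a, c}
FOLLOW(C) = {c}
FOLLOW(S) = {$}
Therefore, FOLLOW(C) = {c}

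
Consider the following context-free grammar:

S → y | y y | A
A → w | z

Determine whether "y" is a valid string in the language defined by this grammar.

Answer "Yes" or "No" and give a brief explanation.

Yes - a valid derivation exists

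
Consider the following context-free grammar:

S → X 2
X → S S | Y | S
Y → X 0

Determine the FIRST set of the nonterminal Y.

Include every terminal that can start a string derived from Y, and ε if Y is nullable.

We compute FIRST(Y) using the standard algorithm.
FIRST(S) = {}
FIRST(X) = {}
FIRST(Y) = {}
Therefore, FIRST(Y) = {}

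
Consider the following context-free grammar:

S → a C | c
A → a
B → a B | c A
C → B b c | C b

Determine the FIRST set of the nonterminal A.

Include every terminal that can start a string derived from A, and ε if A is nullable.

We compute FIRST(A) using the standard algorithm.
FIRST(A) = {a}
FIRST(B) = {a, c}
FIRST(C) = {a, c}
FIRST(S) = {a, c}
Therefore, FIRST(A) = {a}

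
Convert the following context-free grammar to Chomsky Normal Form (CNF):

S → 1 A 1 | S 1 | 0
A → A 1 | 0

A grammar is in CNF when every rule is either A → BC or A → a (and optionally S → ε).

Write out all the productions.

T1 → 1; S → 0; A → 0; S → T1 X0; X0 → A T1; S → S T1; A → A T1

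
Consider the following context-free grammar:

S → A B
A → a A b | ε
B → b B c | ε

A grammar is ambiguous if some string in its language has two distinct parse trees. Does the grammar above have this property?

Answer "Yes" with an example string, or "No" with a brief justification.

No - the grammar is unambiguous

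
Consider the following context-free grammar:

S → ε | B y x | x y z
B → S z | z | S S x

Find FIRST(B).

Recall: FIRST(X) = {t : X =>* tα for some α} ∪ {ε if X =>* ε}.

We compute FIRST(B) using the standard algorithm.
FIRST(B) = {x, z}
FIRST(S) = {x, z, ε}
Therefore, FIRST(B) = {x, z}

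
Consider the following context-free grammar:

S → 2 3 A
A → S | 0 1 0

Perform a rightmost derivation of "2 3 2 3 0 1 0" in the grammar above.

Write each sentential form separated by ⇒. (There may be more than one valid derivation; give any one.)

S ⇒ 2 3 A ⇒ 2 3 S ⇒ 2 3 2 3 A ⇒ 2 3 2 3 0 1 0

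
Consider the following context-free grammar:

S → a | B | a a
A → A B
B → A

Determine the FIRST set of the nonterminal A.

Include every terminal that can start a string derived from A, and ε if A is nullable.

We compute FIRST(A) using the standard algorithm.
FIRST(A) = {}
FIRST(B) = {}
FIRST(S) = {a}
Therefore, FIRST(A) = {}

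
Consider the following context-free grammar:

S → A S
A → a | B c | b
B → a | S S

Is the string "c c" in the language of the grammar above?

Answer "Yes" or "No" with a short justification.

No - no valid derivation exists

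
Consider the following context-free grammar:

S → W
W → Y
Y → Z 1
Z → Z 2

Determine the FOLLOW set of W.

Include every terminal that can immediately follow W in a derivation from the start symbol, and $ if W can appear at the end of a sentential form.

We compute FOLLOW(W) using the standard algorithm.
FOLLOW(S) starts with {$}.
FIRST(S) = {}
FIRST(W) = {}
FIRST(Y) = {}
FIRST(Z) = {}
FOLLOW(S) = {$}
FOLLOW(W) = {$}
FOLLOW(Y) = {$}
FOLLOW(Z) = {1, 2}
Therefore, FOLLOW(W) = {$}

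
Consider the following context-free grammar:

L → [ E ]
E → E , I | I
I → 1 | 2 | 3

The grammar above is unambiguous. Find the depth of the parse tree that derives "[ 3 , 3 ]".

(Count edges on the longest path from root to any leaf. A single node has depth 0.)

4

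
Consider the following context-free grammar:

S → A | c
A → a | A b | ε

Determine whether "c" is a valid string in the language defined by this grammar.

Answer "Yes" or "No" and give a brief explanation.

Yes - a valid derivation exists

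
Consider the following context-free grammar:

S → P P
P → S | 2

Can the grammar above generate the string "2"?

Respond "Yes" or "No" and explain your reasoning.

No - no valid derivation exists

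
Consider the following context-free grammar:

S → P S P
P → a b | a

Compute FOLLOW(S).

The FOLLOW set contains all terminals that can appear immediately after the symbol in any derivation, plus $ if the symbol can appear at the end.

We compute FOLLOW(S) using the standard algorithm.
FOLLOW(S) starts with {$}.
FIRST(P) = {a}
FIRST(S) = {a}
FOLLOW(P) = {$, a}
FOLLOW(S) = {$, a}
Therefore, FOLLOW(S) = {$, a}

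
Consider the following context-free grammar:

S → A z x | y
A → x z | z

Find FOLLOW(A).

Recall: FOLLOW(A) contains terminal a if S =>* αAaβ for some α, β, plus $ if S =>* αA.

We compute FOLLOW(A) using the standard algorithm.
FOLLOW(S) starts with {$}.
FIRST(A) = {x, z}
FIRST(S) = {x, y, z}
FOLLOW(A) = {z}
FOLLOW(S) = {$}
Therefore, FOLLOW(A) = {z}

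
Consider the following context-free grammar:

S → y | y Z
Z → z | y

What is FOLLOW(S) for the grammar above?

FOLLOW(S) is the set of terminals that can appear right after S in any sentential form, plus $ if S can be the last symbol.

We compute FOLLOW(S) using the standard algorithm.
FOLLOW(S) starts with {$}.
FIRST(S) = {y}
FIRST(Z) = {y, z}
FOLLOW(S) = {$}
FOLLOW(Z) = {$}
Therefore, FOLLOW(S) = {$}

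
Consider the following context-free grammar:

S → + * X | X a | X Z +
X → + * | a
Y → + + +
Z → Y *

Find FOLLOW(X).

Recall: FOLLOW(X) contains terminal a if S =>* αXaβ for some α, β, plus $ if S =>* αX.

We compute FOLLOW(X) using the standard algorithm.
FOLLOW(S) starts with {$}.
FIRST(S) = {+, a}
FIRST(X) = {+, a}
FIRST(Y) = {+}
FIRST(Z) = {+}
FOLLOW(S) = {$}
FOLLOW(X) = {$, +, a}
FOLLOW(Y) = {*}
FOLLOW(Z) = {+}
Therefore, FOLLOW(X) = {$, +, a}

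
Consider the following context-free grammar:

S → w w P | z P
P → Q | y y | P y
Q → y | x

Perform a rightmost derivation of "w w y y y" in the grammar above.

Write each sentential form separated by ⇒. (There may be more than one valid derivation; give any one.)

S ⇒ w w P ⇒ w w P y ⇒ w w y y y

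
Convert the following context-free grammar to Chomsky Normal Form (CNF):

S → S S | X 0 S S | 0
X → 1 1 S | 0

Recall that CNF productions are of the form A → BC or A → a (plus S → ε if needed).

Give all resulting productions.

T0 → 0; S → 0; T1 → 1; X → 0; S → S S; S → X X0; X0 → T0 X1; X1 → S S; X → T1 X2; X2 → T1 S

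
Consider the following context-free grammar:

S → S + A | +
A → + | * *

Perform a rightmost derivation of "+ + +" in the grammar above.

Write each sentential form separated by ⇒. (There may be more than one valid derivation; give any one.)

S ⇒ S + A ⇒ S + + ⇒ + + +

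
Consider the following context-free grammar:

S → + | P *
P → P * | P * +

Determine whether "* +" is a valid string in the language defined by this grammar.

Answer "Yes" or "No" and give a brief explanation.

No - no valid derivation exists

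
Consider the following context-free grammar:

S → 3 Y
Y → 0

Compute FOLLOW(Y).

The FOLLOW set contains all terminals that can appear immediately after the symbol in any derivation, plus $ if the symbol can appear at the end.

We compute FOLLOW(Y) using the standard algorithm.
FOLLOW(S) starts with {$}.
FIRST(S) = {3}
FIRST(Y) = {0}
FOLLOW(S) = {$}
FOLLOW(Y) = {$}
Therefore, FOLLOW(Y) = {$}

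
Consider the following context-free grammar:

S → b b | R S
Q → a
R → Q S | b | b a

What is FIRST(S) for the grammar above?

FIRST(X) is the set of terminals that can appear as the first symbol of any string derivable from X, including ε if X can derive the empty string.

We compute FIRST(S) using the standard algorithm.
FIRST(Q) = {a}
FIRST(R) = {a, b}
FIRST(S) = {a, b}
Therefore, FIRST(S) = {a, b}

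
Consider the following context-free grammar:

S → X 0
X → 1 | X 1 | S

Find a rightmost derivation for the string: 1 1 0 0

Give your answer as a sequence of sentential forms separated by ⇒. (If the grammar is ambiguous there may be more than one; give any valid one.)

S ⇒ X 0 ⇒ S 0 ⇒ X 0 0 ⇒ X 1 0 0 ⇒ 1 1 0 0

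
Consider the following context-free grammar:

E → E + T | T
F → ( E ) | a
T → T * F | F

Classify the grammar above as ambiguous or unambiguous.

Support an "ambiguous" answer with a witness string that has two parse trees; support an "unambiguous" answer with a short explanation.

Unambiguous - every string in the language has a unique parse tree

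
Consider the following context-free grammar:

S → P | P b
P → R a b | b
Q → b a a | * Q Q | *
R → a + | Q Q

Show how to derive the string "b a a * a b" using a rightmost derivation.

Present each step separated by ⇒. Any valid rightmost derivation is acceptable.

S ⇒ P ⇒ R a b ⇒ Q Q a b ⇒ Q * a b ⇒ b a a * a b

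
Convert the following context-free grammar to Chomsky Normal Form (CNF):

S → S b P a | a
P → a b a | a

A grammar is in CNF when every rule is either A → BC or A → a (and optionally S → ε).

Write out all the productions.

TB → b; TA → a; S → a; P → a; S → S X0; X0 → TB X1; X1 → P TA; P → TA X2; X2 → TB TA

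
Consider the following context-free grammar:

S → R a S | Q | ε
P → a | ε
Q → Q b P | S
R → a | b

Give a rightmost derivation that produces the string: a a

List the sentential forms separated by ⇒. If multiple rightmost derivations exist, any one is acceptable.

S ⇒ R a S ⇒ R a ⇒ a a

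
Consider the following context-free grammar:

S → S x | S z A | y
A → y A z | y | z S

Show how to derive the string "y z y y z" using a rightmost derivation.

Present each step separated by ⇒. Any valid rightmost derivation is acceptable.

S ⇒ S z A ⇒ S z y A z ⇒ S z y y z ⇒ y z y y z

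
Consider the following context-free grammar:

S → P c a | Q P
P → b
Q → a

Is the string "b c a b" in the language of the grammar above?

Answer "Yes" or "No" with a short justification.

No - no valid derivation exists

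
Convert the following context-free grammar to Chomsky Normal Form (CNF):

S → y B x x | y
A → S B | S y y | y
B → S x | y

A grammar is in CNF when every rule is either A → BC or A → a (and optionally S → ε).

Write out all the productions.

TY → y; TX → x; S → y; A → y; B → y; S → TY X0; X0 → B X1; X1 → TX TX; A → S B; A → S X2; X2 → TY TY; B → S TX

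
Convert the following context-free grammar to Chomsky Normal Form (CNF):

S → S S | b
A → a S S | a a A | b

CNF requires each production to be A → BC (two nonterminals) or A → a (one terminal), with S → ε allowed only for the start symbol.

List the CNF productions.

S → b; TA → a; A → b; S → S S; A → TA X0; X0 → S S; A → TA X1; X1 → TA A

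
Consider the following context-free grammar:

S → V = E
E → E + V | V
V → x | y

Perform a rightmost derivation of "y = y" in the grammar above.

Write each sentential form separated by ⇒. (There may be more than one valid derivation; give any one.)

S ⇒ V = E ⇒ V = V ⇒ V = y ⇒ y = y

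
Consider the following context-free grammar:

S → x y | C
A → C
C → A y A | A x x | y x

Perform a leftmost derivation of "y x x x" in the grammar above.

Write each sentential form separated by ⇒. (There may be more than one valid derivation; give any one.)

S ⇒ C ⇒ A x x ⇒ C x x ⇒ y x x x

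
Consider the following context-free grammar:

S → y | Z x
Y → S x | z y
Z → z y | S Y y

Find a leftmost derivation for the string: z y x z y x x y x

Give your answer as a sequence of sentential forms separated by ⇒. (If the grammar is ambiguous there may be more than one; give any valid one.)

S ⇒ Z x ⇒ S Y y x ⇒ Z x Y y x ⇒ z y x Y y x ⇒ z y x S x y x ⇒ z y x Z x x y x ⇒ z y x z y x x y x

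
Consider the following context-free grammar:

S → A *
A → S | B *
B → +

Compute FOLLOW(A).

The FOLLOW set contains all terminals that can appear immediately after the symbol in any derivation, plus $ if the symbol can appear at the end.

We compute FOLLOW(A) using the standard algorithm.
FOLLOW(S) starts with {$}.
FIRST(A) = {+}
FIRST(B) = {+}
FIRST(S) = {+}
FOLLOW(A) = {*}
FOLLOW(B) = {*}
FOLLOW(S) = {$, *}
Therefore, FOLLOW(A) = {*}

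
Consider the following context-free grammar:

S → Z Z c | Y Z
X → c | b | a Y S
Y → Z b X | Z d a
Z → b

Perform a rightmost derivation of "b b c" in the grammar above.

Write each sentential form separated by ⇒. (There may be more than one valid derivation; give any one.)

S ⇒ Z Z c ⇒ Z b c ⇒ b b c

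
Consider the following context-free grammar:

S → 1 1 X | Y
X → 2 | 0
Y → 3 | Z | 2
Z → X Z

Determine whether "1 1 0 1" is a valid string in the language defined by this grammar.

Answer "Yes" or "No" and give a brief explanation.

No - no valid derivation exists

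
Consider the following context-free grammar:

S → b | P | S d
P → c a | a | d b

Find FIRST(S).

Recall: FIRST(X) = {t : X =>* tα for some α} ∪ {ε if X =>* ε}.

We compute FIRST(S) using the standard algorithm.
FIRST(P) = {a, c, d}
FIRST(S) = {a, b, c, d}
Therefore, FIRST(S) = {a, b, c, d}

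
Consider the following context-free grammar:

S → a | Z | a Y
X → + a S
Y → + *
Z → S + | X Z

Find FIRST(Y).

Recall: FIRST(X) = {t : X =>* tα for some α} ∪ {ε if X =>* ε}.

We compute FIRST(Y) using the standard algorithm.
FIRST(S) = {+, a}
FIRST(X) = {+}
FIRST(Y) = {+}
FIRST(Z) = {+, a}
Therefore, FIRST(Y) = {+}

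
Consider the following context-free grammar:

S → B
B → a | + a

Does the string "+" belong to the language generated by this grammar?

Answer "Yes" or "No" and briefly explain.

No - no valid derivation exists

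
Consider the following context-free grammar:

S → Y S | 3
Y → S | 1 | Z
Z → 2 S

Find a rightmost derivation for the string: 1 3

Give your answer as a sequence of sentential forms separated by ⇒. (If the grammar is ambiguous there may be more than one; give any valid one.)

S ⇒ Y S ⇒ Y 3 ⇒ 1 3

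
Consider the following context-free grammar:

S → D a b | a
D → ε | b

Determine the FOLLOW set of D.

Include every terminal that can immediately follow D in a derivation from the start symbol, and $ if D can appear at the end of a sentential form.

We compute FOLLOW(D) using the standard algorithm.
FOLLOW(S) starts with {$}.
FIRST(D) = {b, ε}
FIRST(S) = {a, b}
FOLLOW(D) = {a}
FOLLOW(S) = {$}
Therefore, FOLLOW(D) = {a}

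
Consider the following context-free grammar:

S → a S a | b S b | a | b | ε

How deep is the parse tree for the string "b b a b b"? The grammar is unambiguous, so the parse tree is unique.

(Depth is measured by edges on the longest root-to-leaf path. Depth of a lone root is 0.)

3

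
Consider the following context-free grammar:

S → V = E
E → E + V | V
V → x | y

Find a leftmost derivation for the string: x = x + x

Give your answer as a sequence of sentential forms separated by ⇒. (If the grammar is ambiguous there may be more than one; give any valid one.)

S ⇒ V = E ⇒ x = E ⇒ x = E + V ⇒ x = V + V ⇒ x = x + V ⇒ x = x + x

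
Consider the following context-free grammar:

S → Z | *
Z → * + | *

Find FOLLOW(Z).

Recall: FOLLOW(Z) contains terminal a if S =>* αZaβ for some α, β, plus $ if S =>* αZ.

We compute FOLLOW(Z) using the standard algorithm.
FOLLOW(S) starts with {$}.
FIRST(S) = {*}
FIRST(Z) = {*}
FOLLOW(S) = {$}
FOLLOW(Z) = {$}
Therefore, FOLLOW(Z) = {$}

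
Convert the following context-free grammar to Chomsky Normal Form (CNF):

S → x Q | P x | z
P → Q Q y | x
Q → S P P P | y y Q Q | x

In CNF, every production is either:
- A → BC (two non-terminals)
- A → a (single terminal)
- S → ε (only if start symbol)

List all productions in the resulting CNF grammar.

TX → x; S → z; TY → y; P → x; Q → x; S → TX Q; S → P TX; P → Q X0; X0 → Q TY; Q → S X1; X1 → P X2; X2 → P P; Q → TY X3; X3 → TY X4; X4 → Q Q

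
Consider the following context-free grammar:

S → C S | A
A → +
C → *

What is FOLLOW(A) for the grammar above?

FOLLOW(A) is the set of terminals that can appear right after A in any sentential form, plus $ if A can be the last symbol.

We compute FOLLOW(A) using the standard algorithm.
FOLLOW(S) starts with {$}.
FIRST(A) = {+}
FIRST(C) = {*}
FIRST(S) = {*, +}
FOLLOW(A) = {$}
FOLLOW(C) = {*, +}
FOLLOW(S) = {$}
Therefore, FOLLOW(A) = {$}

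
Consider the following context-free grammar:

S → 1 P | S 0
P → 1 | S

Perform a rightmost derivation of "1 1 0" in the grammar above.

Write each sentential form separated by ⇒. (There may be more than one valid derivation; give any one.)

S ⇒ S 0 ⇒ 1 P 0 ⇒ 1 1 0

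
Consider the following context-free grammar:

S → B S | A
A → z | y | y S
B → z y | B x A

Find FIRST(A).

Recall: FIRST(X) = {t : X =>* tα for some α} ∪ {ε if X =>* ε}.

We compute FIRST(A) using the standard algorithm.
FIRST(A) = {y, z}
FIRST(B) = {z}
FIRST(S) = {y, z}
Therefore, FIRST(A) = {y, z}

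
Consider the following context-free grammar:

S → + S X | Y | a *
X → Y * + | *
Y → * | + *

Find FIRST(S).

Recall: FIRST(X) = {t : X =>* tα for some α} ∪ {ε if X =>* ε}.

We compute FIRST(S) using the standard algorithm.
FIRST(S) = {*, +, a}
FIRST(X) = {*, +}
FIRST(Y) = {*, +}
Therefore, FIRST(S) = {*, +, a}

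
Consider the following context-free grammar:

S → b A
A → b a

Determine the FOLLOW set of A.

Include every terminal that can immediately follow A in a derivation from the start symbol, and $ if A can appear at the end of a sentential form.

We compute FOLLOW(A) using the standard algorithm.
FOLLOW(S) starts with {$}.
FIRST(A) = {b}
FIRST(S) = {b}
FOLLOW(A) = {$}
FOLLOW(S) = {$}
Therefore, FOLLOW(A) = {$}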